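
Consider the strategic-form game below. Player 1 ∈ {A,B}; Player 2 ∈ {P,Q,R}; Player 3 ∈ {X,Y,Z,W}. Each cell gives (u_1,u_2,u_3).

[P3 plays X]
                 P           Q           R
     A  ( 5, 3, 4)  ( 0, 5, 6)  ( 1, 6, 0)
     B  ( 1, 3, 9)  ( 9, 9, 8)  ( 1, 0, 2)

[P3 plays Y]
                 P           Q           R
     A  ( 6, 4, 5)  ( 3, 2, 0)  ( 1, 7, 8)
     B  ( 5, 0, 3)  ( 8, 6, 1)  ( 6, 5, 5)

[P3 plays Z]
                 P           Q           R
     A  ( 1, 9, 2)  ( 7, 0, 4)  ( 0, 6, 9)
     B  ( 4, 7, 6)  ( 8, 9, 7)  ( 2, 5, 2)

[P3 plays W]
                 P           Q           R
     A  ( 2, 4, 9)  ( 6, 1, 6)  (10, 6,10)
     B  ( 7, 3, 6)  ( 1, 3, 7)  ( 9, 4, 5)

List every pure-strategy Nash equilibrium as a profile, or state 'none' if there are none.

(A,P,X): not NE [P2→R gives 6>3; P3→W gives 9>4]
(A,P,Y): not NE [P2→R gives 7>4; P3→W gives 9>5]
(A,P,Z): not NE [P1→B gives 4>1; P3→W gives 9>2]
(A,P,W): not NE [P1→B gives 7>2; P2→R gives 6>4]
(A,Q,X): not NE [P1→B gives 9>0; P2→R gives 6>5]
(A,Q,Y): not NE [P1→B gives 8>3; P2→R gives 7>2; P3→W gives 6>0]
(A,Q,Z): not NE [P1→B gives 8>7; P2→P gives 9>0; P3→W gives 6>4]
(A,Q,W): not NE [P2→R gives 6>1]
(A,R,X): not NE [P3→W gives 10>0]
(A,R,Y): not NE [P1→B gives 6>1; P3→W gives 10>8]
(A,R,Z): not NE [P1→B gives 2>0; P2→P gives 9>6; P3→W gives 10>9]
(A,R,W): NE
(B,P,X): not NE [P1→A gives 5>1; P2→Q gives 9>3]
(B,P,Y): not NE [P1→A gives 6>5; P2→Q gives 6>0; P3→X gives 9>3]
(B,P,Z): not NE [P2→Q gives 9>7; P3→X gives 9>6]
(B,P,W): not NE [P2→R gives 4>3; P3→X gives 9>6]
(B,Q,X): NE
(B,Q,Y): not NE [P3→X gives 8>1]
(B,Q,Z): not NE [P3→X gives 8>7]
(B,Q,W): not NE [P1→A gives 6>1; P2→R gives 4>3; P3→X gives 8>7]
(B,R,X): not NE [P2→Q gives 9>0; P3→W gives 5>2]
(B,R,Y): not NE [P2→Q gives 6>5]
(B,R,Z): not NE [P2→Q gives 9>5; P3→W gives 5>2]
(B,R,W): not NE [P1→A gives 10>9]

PSNE = {(A,R,W), (B,Q,X)}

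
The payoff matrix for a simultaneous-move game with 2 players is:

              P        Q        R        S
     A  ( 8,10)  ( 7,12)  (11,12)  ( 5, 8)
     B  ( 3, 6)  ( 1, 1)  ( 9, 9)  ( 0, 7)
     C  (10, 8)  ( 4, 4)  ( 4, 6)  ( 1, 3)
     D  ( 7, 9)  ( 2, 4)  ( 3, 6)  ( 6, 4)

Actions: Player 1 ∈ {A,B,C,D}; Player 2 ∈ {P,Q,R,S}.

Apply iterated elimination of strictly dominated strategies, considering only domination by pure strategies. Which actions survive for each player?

Remaining: P1:{A,C} P2:{P,Q,R}

P1 drop B (A beats it: P:8>3 Q:7>1 R:11>9 S:5>0)
P2 drop S (P beats it: A:10>8 C:8>3 D:9>4)
P1 drop D (A beats it: P:8>7 Q:7>2 R:11>3)
P1→{A,C} P2→{P,Q,R}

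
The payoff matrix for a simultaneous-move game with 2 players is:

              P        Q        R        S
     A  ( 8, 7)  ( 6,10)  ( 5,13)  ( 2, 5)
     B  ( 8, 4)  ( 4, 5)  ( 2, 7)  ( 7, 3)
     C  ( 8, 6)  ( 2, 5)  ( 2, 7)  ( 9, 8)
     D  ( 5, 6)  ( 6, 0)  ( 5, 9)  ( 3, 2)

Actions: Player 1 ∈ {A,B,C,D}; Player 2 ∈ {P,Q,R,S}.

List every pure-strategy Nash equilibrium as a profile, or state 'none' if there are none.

(A,P): not NE [P2→R gives 13>7]
(A,Q): not NE [P2→R gives 13>10]
(A,R): NE
(A,S): not NE [P1→C gives 9>2; P2→R gives 13>5]
(B,P): not NE [P2→R gives 7>4]
(B,Q): not NE [P1→D gives 6>4; P2→R gives 7>5]
(B,R): not NE [P1→D gives 5>2]
(B,S): not NE [P1→C gives 9>7; P2→R gives 7>3]
(C,P): not NE [P2→S gives 8>6]
(C,Q): not NE [P1→D gives 6>2; P2→S gives 8>5]
(C,R): not NE [P1→D gives 5>2; P2→S gives 8>7]
(C,S): NE
(D,P): not NE [P1→C gives 8>5; P2→R gives 9>6]
(D,Q): not NE [P2→R gives 9>0]
(D,R): NE
(D,S): not NE [P1→C gives 9>3; P2→R gives 9>2]

Nash profiles: (A,R), (C,S), (D,R)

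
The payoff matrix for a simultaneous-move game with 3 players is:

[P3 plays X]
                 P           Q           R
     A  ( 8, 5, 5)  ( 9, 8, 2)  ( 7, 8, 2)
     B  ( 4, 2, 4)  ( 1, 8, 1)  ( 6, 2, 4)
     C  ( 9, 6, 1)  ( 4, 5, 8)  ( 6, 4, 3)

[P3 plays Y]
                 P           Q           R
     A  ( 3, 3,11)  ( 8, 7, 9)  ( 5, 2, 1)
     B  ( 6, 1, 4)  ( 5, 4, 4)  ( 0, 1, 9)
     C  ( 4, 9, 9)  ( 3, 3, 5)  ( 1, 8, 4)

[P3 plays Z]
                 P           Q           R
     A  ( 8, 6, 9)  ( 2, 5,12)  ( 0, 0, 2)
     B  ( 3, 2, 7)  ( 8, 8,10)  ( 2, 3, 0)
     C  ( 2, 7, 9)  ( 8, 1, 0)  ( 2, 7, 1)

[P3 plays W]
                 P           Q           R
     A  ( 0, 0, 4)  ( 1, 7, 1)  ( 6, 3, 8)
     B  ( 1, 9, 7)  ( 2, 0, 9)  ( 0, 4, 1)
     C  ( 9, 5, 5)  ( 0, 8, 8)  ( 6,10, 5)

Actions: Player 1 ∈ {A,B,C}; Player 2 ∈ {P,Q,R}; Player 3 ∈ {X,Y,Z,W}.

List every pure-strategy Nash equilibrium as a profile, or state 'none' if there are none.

(A,P,X): not NE [P1→C gives 9>8; P2→R gives 8>5; P3→Y gives 11>5]
(A,P,Y): not NE [P1→B gives 6>3; P2→Q gives 7>3]
(A,P,Z): not NE [P3→Y gives 11>9]
(A,P,W): not NE [P1→C gives 9>0; P2→Q gives 7>0; P3→Y gives 11>4]
(A,Q,X): not NE [P3→Z gives 12>2]
(A,Q,Y): not NE [P3→Z gives 12>9]
(A,Q,Z): not NE [P1→C gives 8>2; P2→P gives 6>5]
(A,Q,W): not NE [P1→B gives 2>1; P3→Z gives 12>1]
(A,R,X): not NE [P3→W gives 8>2]
(A,R,Y): not NE [P2→Q gives 7>2; P3→W gives 8>1]
(A,R,Z): not NE [P1→C gives 2>0; P2→P gives 6>0; P3→W gives 8>2]
(A,R,W): not NE [P2→Q gives 7>3]
(B,P,X): not NE [P1→C gives 9>4; P2→Q gives 8>2; P3→W gives 7>4]
(B,P,Y): not NE [P2→Q gives 4>1; P3→W gives 7>4]
(B,P,Z): not NE [P1→A gives 8>3; P2→Q gives 8>2]
(B,P,W): not NE [P1→C gives 9>1]
(B,Q,X): not NE [P1→A gives 9>1; P3→Z gives 10>1]
(B,Q,Y): not NE [P1→A gives 8>5; P3→Z gives 10>4]
(B,Q,Z): NE
(B,Q,W): not NE [P2→P gives 9>0; P3→Z gives 10>9]
(B,R,X): not NE [P1→A gives 7>6; P2→Q gives 8>2; P3→Y gives 9>4]
(B,R,Y): not NE [P1→A gives 5>0; P2→Q gives 4>1]
(B,R,Z): not NE [P2→Q gives 8>3; P3→Y gives 9>0]
(B,R,W): not NE [P1→C gives 6>0; P2→P gives 9>4; P3→Y gives 9>1]
(C,P,X): not NE [P3→Z gives 9>1]
(C,P,Y): not NE [P1→B gives 6>4]
(C,P,Z): not NE [P1→A gives 8>2]
(C,P,W): not NE [P2→R gives 10>5; P3→Z gives 9>5]
(C,Q,X): not NE [P1→A gives 9>4; P2→P gives 6>5]
(C,Q,Y): not NE [P1→A gives 8>3; P2→P gives 9>3; P3→W gives 8>5]
(C,Q,Z): not NE [P2→R gives 7>1; P3→W gives 8>0]
(C,Q,W): not NE [P1→B gives 2>0; P2→R gives 10>8]
(C,R,X): not NE [P1→A gives 7>6; P2→P gives 6>4; P3→W gives 5>3]
(C,R,Y): not NE [P1→A gives 5>1; P2→P gives 9>8; P3→W gives 5>4]
(C,R,Z): not NE [P3→W gives 5>1]
(C,R,W): NE

Nash profiles: (B,Q,Z), (C,R,W)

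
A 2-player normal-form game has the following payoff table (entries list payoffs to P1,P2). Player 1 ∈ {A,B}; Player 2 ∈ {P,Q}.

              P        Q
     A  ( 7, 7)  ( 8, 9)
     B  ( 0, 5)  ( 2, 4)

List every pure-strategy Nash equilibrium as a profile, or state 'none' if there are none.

(A,P): not NE [P2→Q gives 9>7]
(A,Q): NE
(B,P): not NE [P1→A gives 7>0]
(B,Q): not NE [P1→A gives 8>2; P2→P gives 5>4]

NE set: (A,Q)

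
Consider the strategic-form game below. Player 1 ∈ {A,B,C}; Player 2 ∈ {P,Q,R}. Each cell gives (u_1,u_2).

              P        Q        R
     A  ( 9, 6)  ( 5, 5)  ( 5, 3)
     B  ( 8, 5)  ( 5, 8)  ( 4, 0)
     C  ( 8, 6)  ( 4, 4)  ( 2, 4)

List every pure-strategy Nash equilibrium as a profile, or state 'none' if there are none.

PSNE = {(A,P), (B,Q)}

(A,P): NE
(A,Q): not NE [P2→P gives 6>5]
(A,R): not NE [P2→P gives 6>3]
(B,P): not NE [P1→A gives 9>8; P2→Q gives 8>5]
(B,Q): NE
(B,R): not NE [P1→A gives 5>4; P2→Q gives 8>0]
(C,P): not NE [P1→A gives 9>8]
(C,Q): not NE [P1→B gives 5>4; P2→P gives 6>4]
(C,R): not NE [P1→A gives 5>2; P2→P gives 6>4]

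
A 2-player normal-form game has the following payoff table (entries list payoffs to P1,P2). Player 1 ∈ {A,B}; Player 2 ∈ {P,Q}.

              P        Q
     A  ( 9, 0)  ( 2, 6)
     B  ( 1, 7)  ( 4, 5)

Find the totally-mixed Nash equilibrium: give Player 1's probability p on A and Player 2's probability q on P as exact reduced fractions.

P1 indiff ⇒ q·9+(1-q)·2 = q·1+(1-q)·4 ⇒ q(8) = (1-q)(2) ⇒ q = 1/5
P2 indiff ⇒ p·0+(1-p)·7 = p·6+(1-p)·5 ⇒ p(-6) = (1-p)(-2) ⇒ p = 1/4

(p,q) = (1/4, 1/5)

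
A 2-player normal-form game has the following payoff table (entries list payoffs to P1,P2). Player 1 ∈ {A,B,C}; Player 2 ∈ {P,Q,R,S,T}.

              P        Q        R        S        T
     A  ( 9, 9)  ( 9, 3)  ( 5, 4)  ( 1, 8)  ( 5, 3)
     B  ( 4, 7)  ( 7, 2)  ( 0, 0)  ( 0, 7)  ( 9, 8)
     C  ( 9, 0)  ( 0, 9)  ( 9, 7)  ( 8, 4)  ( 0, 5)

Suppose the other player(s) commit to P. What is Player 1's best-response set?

u_1(A vs P) = 9
u_1(B vs P) = 4
u_1(C vs P) = 9
max payoff 9 at {A,C}

P1 best: {A,C}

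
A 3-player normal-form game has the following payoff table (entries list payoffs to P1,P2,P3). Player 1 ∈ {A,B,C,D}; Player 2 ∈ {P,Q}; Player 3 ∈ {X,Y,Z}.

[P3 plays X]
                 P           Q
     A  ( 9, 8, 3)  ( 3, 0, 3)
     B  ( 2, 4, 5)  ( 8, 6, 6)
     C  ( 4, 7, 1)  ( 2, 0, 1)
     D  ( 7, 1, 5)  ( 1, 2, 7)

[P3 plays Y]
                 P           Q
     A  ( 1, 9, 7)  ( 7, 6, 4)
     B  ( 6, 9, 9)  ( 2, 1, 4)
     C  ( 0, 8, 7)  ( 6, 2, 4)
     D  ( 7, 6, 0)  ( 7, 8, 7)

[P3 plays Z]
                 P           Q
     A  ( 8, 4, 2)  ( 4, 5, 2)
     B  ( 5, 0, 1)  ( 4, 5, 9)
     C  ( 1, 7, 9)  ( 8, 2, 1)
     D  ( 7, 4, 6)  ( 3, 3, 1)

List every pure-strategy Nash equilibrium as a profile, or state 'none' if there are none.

PSNE = {(D,Q,Y)}

(A,P,X): not NE [P3→Y gives 7>3]
(A,P,Y): not NE [P1→D gives 7>1]
(A,P,Z): not NE [P2→Q gives 5>4; P3→Y gives 7>2]
(A,Q,X): not NE [P1→B gives 8>3; P2→P gives 8>0; P3→Y gives 4>3]
(A,Q,Y): not NE [P2→P gives 9>6]
(A,Q,Z): not NE [P1→C gives 8>4; P3→Y gives 4>2]
(B,P,X): not NE [P1→A gives 9>2; P2→Q gives 6>4; P3→Y gives 9>5]
(B,P,Y): not NE [P1→D gives 7>6]
(B,P,Z): not NE [P1→A gives 8>5; P2→Q gives 5>0; P3→Y gives 9>1]
(B,Q,X): not NE [P3→Z gives 9>6]
(B,Q,Y): not NE [P1→D gives 7>2; P2→P gives 9>1; P3→Z gives 9>4]
(B,Q,Z): not NE [P1→C gives 8>4]
(C,P,X): not NE [P1→A gives 9>4; P3→Z gives 9>1]
(C,P,Y): not NE [P1→D gives 7>0; P3→Z gives 9>7]
(C,P,Z): not NE [P1→A gives 8>1]
(C,Q,X): not NE [P1→B gives 8>2; P2→P gives 7>0; P3→Y gives 4>1]
(C,Q,Y): not NE [P1→D gives 7>6; P2→P gives 8>2]
(C,Q,Z): not NE [P2→P gives 7>2; P3→Y gives 4>1]
(D,P,X): not NE [P1→A gives 9>7; P2→Q gives 2>1; P3→Z gives 6>5]
(D,P,Y): not NE [P2→Q gives 8>6; P3→Z gives 6>0]
(D,P,Z): not NE [P1→A gives 8>7]
(D,Q,X): not NE [P1→B gives 8>1]
(D,Q,Y): NE
(D,Q,Z): not NE [P1→C gives 8>3; P2→P gives 4>3; P3→Y gives 7>1]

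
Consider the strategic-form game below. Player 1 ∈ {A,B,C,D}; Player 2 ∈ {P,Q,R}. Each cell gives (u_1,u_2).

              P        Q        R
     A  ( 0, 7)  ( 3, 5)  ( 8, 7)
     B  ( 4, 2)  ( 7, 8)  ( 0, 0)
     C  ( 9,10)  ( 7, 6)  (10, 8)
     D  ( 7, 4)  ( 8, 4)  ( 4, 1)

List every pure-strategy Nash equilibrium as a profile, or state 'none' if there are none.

(A,P): not NE [P1→C gives 9>0]
(A,Q): not NE [P1→D gives 8>3; P2→R gives 7>5]
(A,R): not NE [P1→C gives 10>8]
(B,P): not NE [P1→C gives 9>4; P2→Q gives 8>2]
(B,Q): not NE [P1→D gives 8>7]
(B,R): not NE [P1→C gives 10>0; P2→Q gives 8>0]
(C,P): NE
(C,Q): not NE [P1→D gives 8>7; P2→P gives 10>6]
(C,R): not NE [P2→P gives 10>8]
(D,P): not NE [P1→C gives 9>7]
(D,Q): NE
(D,R): not NE [P1→C gives 10>4; P2→Q gives 4>1]

NE set: (C,P), (D,Q)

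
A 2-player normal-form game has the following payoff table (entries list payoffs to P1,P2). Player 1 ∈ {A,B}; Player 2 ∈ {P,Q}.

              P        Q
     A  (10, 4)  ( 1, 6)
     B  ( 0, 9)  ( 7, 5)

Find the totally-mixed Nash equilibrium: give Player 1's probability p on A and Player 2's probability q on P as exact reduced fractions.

p=2/3, q=3/8

P1 indiff ⇒ q·10+(1-q)·1 = q·0+(1-q)·7 ⇒ q(10) = (1-q)(6) ⇒ q = 3/8
P2 indiff ⇒ p·4+(1-p)·9 = p·6+(1-p)·5 ⇒ p(-2) = (1-p)(-4) ⇒ p = 2/3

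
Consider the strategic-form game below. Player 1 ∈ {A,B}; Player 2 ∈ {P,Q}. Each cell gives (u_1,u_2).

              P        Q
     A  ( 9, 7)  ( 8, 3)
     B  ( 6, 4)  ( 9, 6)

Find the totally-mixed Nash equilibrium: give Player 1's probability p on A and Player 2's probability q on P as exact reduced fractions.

p=1/3, q=1/4

P1 indiff ⇒ q·9+(1-q)·8 = q·6+(1-q)·9 ⇒ q(3) = (1-q)(1) ⇒ q = 1/4
P2 indiff ⇒ p·7+(1-p)·4 = p·3+(1-p)·6 ⇒ p(4) = (1-p)(2) ⇒ p = 1/3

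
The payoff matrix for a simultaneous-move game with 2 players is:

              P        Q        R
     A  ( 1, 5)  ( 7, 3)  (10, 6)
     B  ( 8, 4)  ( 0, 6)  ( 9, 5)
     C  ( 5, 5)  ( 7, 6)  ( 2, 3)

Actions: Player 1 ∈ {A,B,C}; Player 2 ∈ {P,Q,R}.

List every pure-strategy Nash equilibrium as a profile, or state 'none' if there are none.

Nash profiles: (A,R), (C,Q)

(A,P): not NE [P1→B gives 8>1; P2→R gives 6>5]
(A,Q): not NE [P2→R gives 6>3]
(A,R): NE
(B,P): not NE [P2→Q gives 6>4]
(B,Q): not NE [P1→C gives 7>0]
(B,R): not NE [P1→A gives 10>9; P2→Q gives 6>5]
(C,P): not NE [P1→B gives 8>5; P2→Q gives 6>5]
(C,Q): NE
(C,R): not NE [P1→A gives 10>2; P2→Q gives 6>3]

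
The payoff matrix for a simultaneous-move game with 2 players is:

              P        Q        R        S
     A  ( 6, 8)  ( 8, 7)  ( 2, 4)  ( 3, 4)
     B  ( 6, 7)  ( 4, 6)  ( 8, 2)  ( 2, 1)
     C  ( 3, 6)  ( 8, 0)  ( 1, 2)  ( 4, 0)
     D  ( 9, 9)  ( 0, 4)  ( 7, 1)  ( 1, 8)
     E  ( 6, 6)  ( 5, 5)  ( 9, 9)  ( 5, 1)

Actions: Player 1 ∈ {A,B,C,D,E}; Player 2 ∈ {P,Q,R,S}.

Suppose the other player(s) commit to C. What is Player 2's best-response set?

argmax u_2 = {P}

u_2(P vs C) = 6
u_2(Q vs C) = 0
u_2(R vs C) = 2
u_2(S vs C) = 0
max payoff 6 at {P}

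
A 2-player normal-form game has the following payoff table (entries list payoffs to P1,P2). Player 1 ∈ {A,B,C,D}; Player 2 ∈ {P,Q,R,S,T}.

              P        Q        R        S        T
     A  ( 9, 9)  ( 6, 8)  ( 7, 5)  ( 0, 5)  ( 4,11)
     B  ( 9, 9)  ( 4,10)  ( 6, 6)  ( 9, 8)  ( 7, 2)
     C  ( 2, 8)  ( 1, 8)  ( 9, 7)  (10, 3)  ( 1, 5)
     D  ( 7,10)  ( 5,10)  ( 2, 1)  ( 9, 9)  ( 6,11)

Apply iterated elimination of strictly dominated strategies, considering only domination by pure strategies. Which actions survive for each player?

P2 drop R (P beats it: A:9>5 B:9>6 C:8>7 D:10>1)
P2 drop S (P beats it: A:9>5 B:9>8 C:8>3 D:10>9)
P1 drop C (A beats it: P:9>2 Q:6>1 T:4>1)
P1→{A,B,D} P2→{P,Q,T}

Remaining: P1:{A,B,D} P2:{P,Q,T}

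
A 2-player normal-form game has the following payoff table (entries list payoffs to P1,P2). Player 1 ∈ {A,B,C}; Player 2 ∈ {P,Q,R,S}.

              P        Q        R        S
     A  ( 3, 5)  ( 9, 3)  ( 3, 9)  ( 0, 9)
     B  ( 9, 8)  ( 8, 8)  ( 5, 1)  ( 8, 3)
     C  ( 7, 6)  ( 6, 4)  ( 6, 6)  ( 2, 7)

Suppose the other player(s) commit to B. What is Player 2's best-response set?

BR_2 = {P,Q}

u_2(P vs B) = 8
u_2(Q vs B) = 8
u_2(R vs B) = 1
u_2(S vs B) = 3
max payoff 8 at {P,Q}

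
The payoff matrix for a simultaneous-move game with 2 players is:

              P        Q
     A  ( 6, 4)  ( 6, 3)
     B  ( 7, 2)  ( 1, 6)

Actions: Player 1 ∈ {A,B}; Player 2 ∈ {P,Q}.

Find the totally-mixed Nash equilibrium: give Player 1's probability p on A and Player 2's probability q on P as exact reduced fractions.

P1 indiff ⇒ q·6+(1-q)·6 = q·7+(1-q)·1 ⇒ q(-1) = (1-q)(-5) ⇒ q = 5/6
P2 indiff ⇒ p·4+(1-p)·2 = p·3+(1-p)·6 ⇒ p(1) = (1-p)(4) ⇒ p = 4/5

p=4/5, q=5/6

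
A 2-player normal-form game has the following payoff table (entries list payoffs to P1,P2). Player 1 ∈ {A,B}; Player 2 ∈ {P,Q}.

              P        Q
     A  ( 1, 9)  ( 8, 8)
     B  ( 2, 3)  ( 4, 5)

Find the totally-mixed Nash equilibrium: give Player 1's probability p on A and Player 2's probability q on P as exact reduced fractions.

p=2/3, q=4/5

P1 indiff ⇒ q·1+(1-q)·8 = q·2+(1-q)·4 ⇒ q(-1) = (1-q)(-4) ⇒ q = 4/5
P2 indiff ⇒ p·9+(1-p)·3 = p·8+(1-p)·5 ⇒ p(1) = (1-p)(2) ⇒ p = 2/3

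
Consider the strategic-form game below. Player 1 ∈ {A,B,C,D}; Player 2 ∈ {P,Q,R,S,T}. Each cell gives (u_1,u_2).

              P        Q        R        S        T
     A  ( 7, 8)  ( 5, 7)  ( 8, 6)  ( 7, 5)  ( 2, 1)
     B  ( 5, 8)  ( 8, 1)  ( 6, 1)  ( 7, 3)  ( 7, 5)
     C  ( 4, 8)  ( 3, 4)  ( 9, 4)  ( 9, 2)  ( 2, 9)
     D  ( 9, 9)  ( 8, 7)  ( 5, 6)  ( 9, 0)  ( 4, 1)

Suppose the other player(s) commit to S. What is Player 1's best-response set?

P1 best: {C,D}

u_1(A vs S) = 7
u_1(B vs S) = 7
u_1(C vs S) = 9
u_1(D vs S) = 9
max payoff 9 at {C,D}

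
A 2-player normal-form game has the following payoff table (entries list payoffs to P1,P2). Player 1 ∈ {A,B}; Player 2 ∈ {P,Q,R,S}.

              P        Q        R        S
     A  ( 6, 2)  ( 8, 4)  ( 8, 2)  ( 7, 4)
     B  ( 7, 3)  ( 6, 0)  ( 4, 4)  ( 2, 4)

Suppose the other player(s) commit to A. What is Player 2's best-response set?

u_2(P vs A) = 2
u_2(Q vs A) = 4
u_2(R vs A) = 2
u_2(S vs A) = 4
max payoff 4 at {Q,S}

P2 best: {Q,S}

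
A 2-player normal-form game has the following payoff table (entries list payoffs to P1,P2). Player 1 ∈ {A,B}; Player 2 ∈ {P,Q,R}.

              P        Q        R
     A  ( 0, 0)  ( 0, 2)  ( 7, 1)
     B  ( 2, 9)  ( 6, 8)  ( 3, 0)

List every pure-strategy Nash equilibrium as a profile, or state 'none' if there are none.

NE set: (B,P)

(A,P): not NE [P1→B gives 2>0; P2→Q gives 2>0]
(A,Q): not NE [P1→B gives 6>0]
(A,R): not NE [P2→Q gives 2>1]
(B,P): NE
(B,Q): not NE [P2→P gives 9>8]
(B,R): not NE [P1→A gives 7>3; P2→P gives 9>0]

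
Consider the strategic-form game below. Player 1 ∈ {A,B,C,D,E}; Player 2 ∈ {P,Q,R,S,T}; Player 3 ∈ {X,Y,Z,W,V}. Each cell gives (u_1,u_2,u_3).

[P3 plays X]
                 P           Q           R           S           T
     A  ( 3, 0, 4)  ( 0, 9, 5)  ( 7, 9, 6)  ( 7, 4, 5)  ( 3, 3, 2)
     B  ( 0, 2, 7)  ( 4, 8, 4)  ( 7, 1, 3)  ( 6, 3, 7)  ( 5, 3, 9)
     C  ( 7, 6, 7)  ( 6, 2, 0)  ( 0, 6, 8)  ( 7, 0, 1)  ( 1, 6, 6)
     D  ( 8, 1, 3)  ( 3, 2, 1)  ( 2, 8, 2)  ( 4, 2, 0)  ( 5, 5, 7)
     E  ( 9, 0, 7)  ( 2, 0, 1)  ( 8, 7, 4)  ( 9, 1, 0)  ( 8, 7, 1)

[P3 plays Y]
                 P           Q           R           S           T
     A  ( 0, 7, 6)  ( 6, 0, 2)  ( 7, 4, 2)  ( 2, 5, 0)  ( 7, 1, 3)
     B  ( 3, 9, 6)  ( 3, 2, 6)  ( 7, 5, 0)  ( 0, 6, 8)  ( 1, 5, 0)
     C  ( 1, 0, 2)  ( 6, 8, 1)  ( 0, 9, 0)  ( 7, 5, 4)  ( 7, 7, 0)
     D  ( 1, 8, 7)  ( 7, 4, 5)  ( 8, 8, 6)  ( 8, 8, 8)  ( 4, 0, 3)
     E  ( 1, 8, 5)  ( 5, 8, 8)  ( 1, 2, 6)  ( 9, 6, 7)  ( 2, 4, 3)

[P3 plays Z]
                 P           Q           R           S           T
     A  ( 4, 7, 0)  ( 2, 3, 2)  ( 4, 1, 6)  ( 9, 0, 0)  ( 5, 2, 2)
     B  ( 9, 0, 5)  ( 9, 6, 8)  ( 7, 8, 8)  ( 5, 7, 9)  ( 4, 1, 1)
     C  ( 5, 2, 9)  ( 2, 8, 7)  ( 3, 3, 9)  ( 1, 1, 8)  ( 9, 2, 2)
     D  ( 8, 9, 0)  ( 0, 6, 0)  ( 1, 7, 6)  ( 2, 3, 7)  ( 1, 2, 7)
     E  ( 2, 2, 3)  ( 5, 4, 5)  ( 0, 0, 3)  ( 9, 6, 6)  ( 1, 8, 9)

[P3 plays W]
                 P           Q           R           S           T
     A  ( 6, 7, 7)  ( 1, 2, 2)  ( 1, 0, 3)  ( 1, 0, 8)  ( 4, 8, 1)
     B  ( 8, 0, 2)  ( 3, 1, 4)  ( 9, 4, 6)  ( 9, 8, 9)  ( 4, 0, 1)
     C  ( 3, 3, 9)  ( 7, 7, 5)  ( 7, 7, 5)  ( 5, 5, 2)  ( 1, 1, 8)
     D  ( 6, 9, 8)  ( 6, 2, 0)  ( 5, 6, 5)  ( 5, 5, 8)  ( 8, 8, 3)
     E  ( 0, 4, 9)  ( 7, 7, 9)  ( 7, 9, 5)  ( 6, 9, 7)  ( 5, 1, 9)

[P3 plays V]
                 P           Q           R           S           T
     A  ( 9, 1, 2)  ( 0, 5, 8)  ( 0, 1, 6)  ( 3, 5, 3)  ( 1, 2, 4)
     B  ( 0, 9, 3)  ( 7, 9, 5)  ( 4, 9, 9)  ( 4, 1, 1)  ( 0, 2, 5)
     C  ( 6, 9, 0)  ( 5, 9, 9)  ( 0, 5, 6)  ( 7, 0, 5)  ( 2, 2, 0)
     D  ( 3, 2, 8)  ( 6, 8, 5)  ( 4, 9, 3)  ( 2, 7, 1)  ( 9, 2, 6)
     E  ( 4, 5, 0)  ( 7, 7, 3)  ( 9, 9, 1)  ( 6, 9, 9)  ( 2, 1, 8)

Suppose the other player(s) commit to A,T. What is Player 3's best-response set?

u_3(X vs A,T) = 2
u_3(Y vs A,T) = 3
u_3(Z vs A,T) = 2
u_3(W vs A,T) = 1
u_3(V vs A,T) = 4
max payoff 4 at {V}

argmax u_3 = {V}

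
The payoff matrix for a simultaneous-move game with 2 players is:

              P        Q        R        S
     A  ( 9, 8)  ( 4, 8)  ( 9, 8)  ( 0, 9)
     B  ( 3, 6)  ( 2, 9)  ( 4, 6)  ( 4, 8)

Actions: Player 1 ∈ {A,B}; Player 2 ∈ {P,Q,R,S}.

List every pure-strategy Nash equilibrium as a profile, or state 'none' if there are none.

(A,P): not NE [P2→S gives 9>8]
(A,Q): not NE [P2→S gives 9>8]
(A,R): not NE [P2→S gives 9>8]
(A,S): not NE [P1→B gives 4>0]
(B,P): not NE [P1→A gives 9>3; P2→Q gives 9>6]
(B,Q): not NE [P1→A gives 4>2]
(B,R): not NE [P1→A gives 9>4; P2→Q gives 9>6]
(B,S): not NE [P2→Q gives 9>8]

PSNE: ∅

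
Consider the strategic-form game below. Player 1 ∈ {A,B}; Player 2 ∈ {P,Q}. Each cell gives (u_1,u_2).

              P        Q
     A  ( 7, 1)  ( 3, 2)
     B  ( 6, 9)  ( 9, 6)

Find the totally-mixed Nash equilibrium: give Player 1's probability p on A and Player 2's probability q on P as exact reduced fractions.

p=3/4, q=6/7

P1 indiff ⇒ q·7+(1-q)·3 = q·6+(1-q)·9 ⇒ q(1) = (1-q)(6) ⇒ q = 6/7
P2 indiff ⇒ p·1+(1-p)·9 = p·2+(1-p)·6 ⇒ p(-1) = (1-p)(-3) ⇒ p = 3/4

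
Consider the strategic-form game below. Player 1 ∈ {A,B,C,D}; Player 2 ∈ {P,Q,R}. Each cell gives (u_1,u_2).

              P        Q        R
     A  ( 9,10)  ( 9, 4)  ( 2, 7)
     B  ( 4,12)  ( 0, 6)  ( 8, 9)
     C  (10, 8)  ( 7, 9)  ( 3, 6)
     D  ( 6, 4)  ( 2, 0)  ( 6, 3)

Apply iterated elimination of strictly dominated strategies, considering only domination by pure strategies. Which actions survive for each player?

Remaining: P1:{A,C} P2:{P,Q}

P2 drop R (P beats it: A:10>7 B:12>9 C:8>6 D:4>3)
P1 drop B (A beats it: P:9>4 Q:9>0)
P1 drop D (A beats it: P:9>6 Q:9>2)
P1→{A,C} P2→{P,Q}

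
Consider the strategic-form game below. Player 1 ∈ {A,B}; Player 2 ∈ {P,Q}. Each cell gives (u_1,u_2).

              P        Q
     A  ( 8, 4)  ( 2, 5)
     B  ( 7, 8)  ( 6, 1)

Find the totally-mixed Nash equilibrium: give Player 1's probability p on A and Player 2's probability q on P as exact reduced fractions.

P1 indiff ⇒ q·8+(1-q)·2 = q·7+(1-q)·6 ⇒ q(1) = (1-q)(4) ⇒ q = 4/5
P2 indiff ⇒ p·4+(1-p)·8 = p·5+(1-p)·1 ⇒ p(-1) = (1-p)(-7) ⇒ p = 7/8

P1 mixes 7/8 on A; P2 mixes 4/5 on P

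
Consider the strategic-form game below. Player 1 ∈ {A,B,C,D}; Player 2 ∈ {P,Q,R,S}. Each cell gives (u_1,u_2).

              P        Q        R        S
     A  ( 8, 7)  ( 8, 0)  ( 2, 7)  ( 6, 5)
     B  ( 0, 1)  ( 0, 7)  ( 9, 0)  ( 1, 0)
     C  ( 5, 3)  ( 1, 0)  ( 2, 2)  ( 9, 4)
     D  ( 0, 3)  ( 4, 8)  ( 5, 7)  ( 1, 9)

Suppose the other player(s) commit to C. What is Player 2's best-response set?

argmax u_2 = {S}

u_2(P vs C) = 3
u_2(Q vs C) = 0
u_2(R vs C) = 2
u_2(S vs C) = 4
max payoff 4 at {S}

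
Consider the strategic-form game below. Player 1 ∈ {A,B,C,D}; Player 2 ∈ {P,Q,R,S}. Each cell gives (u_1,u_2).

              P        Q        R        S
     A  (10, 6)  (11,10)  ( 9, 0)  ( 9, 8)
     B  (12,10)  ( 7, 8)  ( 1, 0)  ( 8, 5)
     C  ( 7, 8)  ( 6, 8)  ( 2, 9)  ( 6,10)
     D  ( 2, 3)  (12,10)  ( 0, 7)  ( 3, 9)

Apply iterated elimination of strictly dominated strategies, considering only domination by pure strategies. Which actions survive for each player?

P1 drop C (A beats it: P:10>7 Q:11>6 R:9>2 S:9>6)
P2 drop R (Q beats it: A:10>0 B:8>0 D:10>7)
P2 drop S (Q beats it: A:10>8 B:8>5 D:10>9)
P1→{A,B,D} P2→{P,Q}

IESDS → P1:{A,B,D} P2:{P,Q}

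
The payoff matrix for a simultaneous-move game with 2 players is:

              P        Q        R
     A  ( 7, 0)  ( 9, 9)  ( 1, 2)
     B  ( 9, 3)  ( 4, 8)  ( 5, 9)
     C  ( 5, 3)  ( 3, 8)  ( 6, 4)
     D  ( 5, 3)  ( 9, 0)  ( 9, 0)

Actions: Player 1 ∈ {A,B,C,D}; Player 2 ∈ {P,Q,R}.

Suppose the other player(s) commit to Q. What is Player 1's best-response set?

BR_1 = {A,D}

u_1(A vs Q) = 9
u_1(B vs Q) = 4
u_1(C vs Q) = 3
u_1(D vs Q) = 9
max payoff 9 at {A,D}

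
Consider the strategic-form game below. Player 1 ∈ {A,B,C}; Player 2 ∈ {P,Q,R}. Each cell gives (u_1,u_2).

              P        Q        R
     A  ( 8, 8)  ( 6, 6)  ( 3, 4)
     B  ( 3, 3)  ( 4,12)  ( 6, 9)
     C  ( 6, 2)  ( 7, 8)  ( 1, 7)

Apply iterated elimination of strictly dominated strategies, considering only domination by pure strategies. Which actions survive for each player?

IESDS → P1:{A,C} P2:{P,Q}

P2 drop R (Q beats it: A:6>4 B:12>9 C:8>7)
P1 drop B (A beats it: P:8>3 Q:6>4)
P1→{A,C} P2→{P,Q}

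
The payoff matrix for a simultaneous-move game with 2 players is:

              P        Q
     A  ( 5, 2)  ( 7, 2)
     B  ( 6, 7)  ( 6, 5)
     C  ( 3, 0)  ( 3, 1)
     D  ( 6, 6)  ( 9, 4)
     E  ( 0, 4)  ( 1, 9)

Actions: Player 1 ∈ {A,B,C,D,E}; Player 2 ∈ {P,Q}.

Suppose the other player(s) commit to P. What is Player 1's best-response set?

u_1(A vs P) = 5
u_1(B vs P) = 6
u_1(C vs P) = 3
u_1(D vs P) = 6
u_1(E vs P) = 0
max payoff 6 at {B,D}

BR_1 = {B,D}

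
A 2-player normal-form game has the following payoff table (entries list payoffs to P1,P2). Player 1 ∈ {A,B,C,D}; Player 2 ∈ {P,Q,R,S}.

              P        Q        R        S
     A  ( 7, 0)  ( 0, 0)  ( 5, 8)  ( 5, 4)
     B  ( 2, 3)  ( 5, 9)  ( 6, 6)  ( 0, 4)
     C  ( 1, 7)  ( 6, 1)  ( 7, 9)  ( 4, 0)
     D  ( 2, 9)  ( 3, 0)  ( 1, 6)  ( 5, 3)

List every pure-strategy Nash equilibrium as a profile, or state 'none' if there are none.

(A,P): not NE [P2→R gives 8>0]
(A,Q): not NE [P1→C gives 6>0; P2→R gives 8>0]
(A,R): not NE [P1→C gives 7>5]
(A,S): not NE [P2→R gives 8>4]
(B,P): not NE [P1→A gives 7>2; P2→Q gives 9>3]
(B,Q): not NE [P1→C gives 6>5]
(B,R): not NE [P1→C gives 7>6; P2→Q gives 9>6]
(B,S): not NE [P1→D gives 5>0; P2→Q gives 9>4]
(C,P): not NE [P1→A gives 7>1; P2→R gives 9>7]
(C,Q): not NE [P2→R gives 9>1]
(C,R): NE
(C,S): not NE [P1→D gives 5>4; P2→R gives 9>0]
(D,P): not NE [P1→A gives 7>2]
(D,Q): not NE [P1→C gives 6>3; P2→P gives 9>0]
(D,R): not NE [P1→C gives 7>1; P2→P gives 9>6]
(D,S): not NE [P2→P gives 9>3]

NE set: (C,R)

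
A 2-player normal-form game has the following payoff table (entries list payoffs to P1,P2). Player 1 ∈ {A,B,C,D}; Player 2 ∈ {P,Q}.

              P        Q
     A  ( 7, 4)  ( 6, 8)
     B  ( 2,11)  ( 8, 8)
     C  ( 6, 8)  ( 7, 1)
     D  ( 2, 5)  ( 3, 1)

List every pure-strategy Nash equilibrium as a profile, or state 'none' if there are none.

Equilibria: none

(A,P): not NE [P2→Q gives 8>4]
(A,Q): not NE [P1→B gives 8>6]
(B,P): not NE [P1→A gives 7>2]
(B,Q): not NE [P2→P gives 11>8]
(C,P): not NE [P1→A gives 7>6]
(C,Q): not NE [P1→B gives 8>7; P2→P gives 8>1]
(D,P): not NE [P1→A gives 7>2]
(D,Q): not NE [P1→B gives 8>3; P2→P gives 5>1]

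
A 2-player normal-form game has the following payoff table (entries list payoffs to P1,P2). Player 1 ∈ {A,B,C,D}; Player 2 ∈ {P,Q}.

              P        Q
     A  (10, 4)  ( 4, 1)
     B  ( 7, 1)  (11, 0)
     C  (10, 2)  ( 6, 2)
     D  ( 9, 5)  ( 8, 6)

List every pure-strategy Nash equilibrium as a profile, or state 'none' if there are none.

Nash profiles: (A,P), (C,P)

(A,P): NE
(A,Q): not NE [P1→B gives 11>4; P2→P gives 4>1]
(B,P): not NE [P1→C gives 10>7]
(B,Q): not NE [P2→P gives 1>0]
(C,P): NE
(C,Q): not NE [P1→B gives 11>6]
(D,P): not NE [P1→C gives 10>9; P2→Q gives 6>5]
(D,Q): not NE [P1→B gives 11>8]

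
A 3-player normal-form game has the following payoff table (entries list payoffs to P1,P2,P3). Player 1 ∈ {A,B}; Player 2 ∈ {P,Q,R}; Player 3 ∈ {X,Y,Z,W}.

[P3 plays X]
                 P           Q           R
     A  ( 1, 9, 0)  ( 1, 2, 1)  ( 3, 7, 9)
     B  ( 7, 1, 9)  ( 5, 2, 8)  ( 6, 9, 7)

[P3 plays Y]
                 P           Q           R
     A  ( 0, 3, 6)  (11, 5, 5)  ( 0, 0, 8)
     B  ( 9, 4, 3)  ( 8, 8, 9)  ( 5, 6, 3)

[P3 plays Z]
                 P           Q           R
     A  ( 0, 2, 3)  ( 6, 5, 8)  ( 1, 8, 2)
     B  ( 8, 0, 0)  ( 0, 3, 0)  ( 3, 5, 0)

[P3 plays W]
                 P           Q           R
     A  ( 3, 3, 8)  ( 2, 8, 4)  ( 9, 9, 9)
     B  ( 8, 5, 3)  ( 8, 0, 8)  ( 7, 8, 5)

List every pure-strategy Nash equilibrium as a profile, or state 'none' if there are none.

PSNE = {(A,R,W), (B,R,X)}

(A,P,X): not NE [P1→B gives 7>1; P3→W gives 8>0]
(A,P,Y): not NE [P1→B gives 9>0; P2→Q gives 5>3; P3→W gives 8>6]
(A,P,Z): not NE [P1→B gives 8>0; P2→R gives 8>2; P3→W gives 8>3]
(A,P,W): not NE [P1→B gives 8>3; P2→R gives 9>3]
(A,Q,X): not NE [P1→B gives 5>1; P2→P gives 9>2; P3→Z gives 8>1]
(A,Q,Y): not NE [P3→Z gives 8>5]
(A,Q,Z): not NE [P2→R gives 8>5]
(A,Q,W): not NE [P1→B gives 8>2; P2→R gives 9>8; P3→Z gives 8>4]
(A,R,X): not NE [P1→B gives 6>3; P2→P gives 9>7]
(A,R,Y): not NE [P1→B gives 5>0; P2→Q gives 5>0; P3→W gives 9>8]
(A,R,Z): not NE [P1→B gives 3>1; P3→W gives 9>2]
(A,R,W): NE
(B,P,X): not NE [P2→R gives 9>1]
(B,P,Y): not NE [P2→Q gives 8>4; P3→X gives 9>3]
(B,P,Z): not NE [P2→R gives 5>0; P3→X gives 9>0]
(B,P,W): not NE [P2→R gives 8>5; P3→X gives 9>3]
(B,Q,X): not NE [P2→R gives 9>2; P3→Y gives 9>8]
(B,Q,Y): not NE [P1→A gives 11>8]
(B,Q,Z): not NE [P1→A gives 6>0; P2→R gives 5>3; P3→Y gives 9>0]
(B,Q,W): not NE [P2→R gives 8>0; P3→Y gives 9>8]
(B,R,X): NE
(B,R,Y): not NE [P2→Q gives 8>6; P3→X gives 7>3]
(B,R,Z): not NE [P3→X gives 7>0]
(B,R,W): not NE [P1→A gives 9>7; P3→X gives 7>5]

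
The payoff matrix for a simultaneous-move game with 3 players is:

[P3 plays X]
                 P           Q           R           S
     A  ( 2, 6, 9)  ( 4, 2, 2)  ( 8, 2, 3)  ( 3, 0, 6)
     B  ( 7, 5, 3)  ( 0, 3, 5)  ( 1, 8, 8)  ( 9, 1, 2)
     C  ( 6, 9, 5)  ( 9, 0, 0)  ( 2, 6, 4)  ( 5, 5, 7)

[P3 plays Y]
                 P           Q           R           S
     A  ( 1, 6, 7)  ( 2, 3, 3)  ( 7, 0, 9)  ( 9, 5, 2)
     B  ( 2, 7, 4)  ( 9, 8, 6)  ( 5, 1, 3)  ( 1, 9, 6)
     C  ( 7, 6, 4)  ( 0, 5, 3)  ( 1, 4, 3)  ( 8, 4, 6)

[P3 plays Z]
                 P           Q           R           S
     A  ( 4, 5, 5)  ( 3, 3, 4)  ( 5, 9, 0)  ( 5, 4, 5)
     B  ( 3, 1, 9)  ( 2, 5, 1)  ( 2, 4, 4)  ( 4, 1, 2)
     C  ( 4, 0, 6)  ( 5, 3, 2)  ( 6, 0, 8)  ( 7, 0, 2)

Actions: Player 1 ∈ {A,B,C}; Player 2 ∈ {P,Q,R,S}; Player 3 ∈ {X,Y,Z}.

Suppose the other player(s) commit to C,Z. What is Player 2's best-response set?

BR_2 = {Q}

u_2(P vs C,Z) = 0
u_2(Q vs C,Z) = 3
u_2(R vs C,Z) = 0
u_2(S vs C,Z) = 0
max payoff 3 at {Q}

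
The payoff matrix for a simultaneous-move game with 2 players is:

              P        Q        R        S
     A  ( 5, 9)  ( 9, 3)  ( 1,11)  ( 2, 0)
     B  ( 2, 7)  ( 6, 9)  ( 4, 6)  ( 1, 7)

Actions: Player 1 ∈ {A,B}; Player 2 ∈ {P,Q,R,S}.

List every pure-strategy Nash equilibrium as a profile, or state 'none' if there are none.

(A,P): not NE [P2→R gives 11>9]
(A,Q): not NE [P2→R gives 11>3]
(A,R): not NE [P1→B gives 4>1]
(A,S): not NE [P2→R gives 11>0]
(B,P): not NE [P1→A gives 5>2; P2→Q gives 9>7]
(B,Q): not NE [P1→A gives 9>6]
(B,R): not NE [P2→Q gives 9>6]
(B,S): not NE [P1→A gives 2>1; P2→Q gives 9>7]

No pure NE.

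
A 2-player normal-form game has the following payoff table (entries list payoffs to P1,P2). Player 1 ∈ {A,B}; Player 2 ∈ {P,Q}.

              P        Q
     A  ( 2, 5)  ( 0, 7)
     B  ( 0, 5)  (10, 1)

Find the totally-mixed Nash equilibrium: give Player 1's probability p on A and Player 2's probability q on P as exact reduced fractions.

P1 indiff ⇒ q·2+(1-q)·0 = q·0+(1-q)·10 ⇒ q(2) = (1-q)(10) ⇒ q = 5/6
P2 indiff ⇒ p·5+(1-p)·5 = p·7+(1-p)·1 ⇒ p(-2) = (1-p)(-4) ⇒ p = 2/3

p=2/3, q=5/6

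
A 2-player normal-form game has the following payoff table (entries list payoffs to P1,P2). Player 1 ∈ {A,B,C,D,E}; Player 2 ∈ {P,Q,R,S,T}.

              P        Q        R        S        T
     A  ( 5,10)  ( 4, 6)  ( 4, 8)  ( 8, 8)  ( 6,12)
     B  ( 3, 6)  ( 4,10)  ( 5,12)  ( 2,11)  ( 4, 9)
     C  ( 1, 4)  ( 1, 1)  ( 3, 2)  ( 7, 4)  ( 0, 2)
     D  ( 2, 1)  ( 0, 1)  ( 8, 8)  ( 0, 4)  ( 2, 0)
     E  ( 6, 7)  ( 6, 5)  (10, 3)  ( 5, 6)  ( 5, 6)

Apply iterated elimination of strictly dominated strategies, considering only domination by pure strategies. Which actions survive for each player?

P1 drop B (E beats it: P:6>3 Q:6>4 R:10>5 S:5>2 T:5>4)
P1 drop C (A beats it: P:5>1 Q:4>1 R:4>3 S:8>7 T:6>0)
P1 drop D (E beats it: P:6>2 Q:6>0 R:10>8 S:5>0 T:5>2)
P2 drop Q (P beats it: A:10>6 E:7>5)
P2 drop R (P beats it: A:10>8 E:7>3)
P2 drop S (P beats it: A:10>8 E:7>6)
P1→{A,E} P2→{P,T}

IESDS → P1:{A,E} P2:{P,T}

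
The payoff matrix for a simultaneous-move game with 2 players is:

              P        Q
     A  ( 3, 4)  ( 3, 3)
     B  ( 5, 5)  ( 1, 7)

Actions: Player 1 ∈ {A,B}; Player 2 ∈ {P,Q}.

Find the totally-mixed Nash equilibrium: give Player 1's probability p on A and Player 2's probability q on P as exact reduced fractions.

P1 indiff ⇒ q·3+(1-q)·3 = q·5+(1-q)·1 ⇒ q(-2) = (1-q)(-2) ⇒ q = 1/2
P2 indiff ⇒ p·4+(1-p)·5 = p·3+(1-p)·7 ⇒ p(1) = (1-p)(2) ⇒ p = 2/3

(p,q) = (2/3, 1/2)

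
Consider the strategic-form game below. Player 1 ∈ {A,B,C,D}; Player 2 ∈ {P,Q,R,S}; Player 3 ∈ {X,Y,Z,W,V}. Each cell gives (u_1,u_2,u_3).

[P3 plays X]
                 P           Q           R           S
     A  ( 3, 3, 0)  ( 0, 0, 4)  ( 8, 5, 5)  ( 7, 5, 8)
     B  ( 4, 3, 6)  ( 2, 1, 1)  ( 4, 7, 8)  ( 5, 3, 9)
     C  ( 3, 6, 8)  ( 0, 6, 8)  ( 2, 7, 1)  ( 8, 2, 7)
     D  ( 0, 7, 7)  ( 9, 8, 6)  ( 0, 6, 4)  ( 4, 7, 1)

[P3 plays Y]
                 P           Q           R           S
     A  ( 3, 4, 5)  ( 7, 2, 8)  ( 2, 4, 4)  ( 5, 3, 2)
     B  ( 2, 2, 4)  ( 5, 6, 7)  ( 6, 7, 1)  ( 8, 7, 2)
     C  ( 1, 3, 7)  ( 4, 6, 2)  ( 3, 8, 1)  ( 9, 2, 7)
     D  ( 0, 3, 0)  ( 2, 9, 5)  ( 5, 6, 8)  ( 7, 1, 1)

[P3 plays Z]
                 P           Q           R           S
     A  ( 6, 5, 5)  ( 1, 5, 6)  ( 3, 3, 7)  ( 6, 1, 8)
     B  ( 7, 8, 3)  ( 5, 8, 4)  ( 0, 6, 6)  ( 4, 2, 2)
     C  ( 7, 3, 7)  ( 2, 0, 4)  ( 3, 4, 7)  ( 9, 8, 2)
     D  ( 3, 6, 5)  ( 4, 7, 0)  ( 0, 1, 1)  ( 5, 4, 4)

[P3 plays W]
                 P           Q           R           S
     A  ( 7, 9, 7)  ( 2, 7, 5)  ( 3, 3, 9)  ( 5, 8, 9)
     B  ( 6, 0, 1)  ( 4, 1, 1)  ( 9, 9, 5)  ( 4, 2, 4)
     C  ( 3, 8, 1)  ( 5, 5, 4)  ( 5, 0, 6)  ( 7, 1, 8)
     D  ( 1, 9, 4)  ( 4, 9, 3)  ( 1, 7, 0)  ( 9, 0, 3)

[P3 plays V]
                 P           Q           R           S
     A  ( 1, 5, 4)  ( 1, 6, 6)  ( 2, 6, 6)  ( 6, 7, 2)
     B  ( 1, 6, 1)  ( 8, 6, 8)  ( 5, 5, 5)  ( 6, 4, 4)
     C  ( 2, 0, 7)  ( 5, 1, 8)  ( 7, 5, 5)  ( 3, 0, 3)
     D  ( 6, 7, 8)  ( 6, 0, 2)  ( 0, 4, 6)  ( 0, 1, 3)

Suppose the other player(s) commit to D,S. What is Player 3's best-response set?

P3 best: {Z}

u_3(X vs D,S) = 1
u_3(Y vs D,S) = 1
u_3(Z vs D,S) = 4
u_3(W vs D,S) = 3
u_3(V vs D,S) = 3
max payoff 4 at {Z}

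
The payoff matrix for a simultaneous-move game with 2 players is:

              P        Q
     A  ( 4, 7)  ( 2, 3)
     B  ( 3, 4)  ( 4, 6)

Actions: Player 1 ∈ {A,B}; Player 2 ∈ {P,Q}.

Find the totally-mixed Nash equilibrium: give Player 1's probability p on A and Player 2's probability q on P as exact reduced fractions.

P1 indiff ⇒ q·4+(1-q)·2 = q·3+(1-q)·4 ⇒ q(1) = (1-q)(2) ⇒ q = 2/3
P2 indiff ⇒ p·7+(1-p)·4 = p·3+(1-p)·6 ⇒ p(4) = (1-p)(2) ⇒ p = 1/3

p=1/3, q=2/3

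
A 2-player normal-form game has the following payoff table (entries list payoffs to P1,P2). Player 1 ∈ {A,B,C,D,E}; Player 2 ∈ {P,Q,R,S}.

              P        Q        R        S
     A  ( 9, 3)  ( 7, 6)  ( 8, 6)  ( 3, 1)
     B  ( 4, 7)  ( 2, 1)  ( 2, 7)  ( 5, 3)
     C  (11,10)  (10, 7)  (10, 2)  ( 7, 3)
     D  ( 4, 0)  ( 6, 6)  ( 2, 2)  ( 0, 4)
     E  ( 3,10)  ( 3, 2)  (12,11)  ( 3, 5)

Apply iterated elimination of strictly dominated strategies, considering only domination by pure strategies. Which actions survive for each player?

Remaining: P1:{C,E} P2:{P,R}

P1 drop A (C beats it: P:11>9 Q:10>7 R:10>8 S:7>3)
P1 drop B (C beats it: P:11>4 Q:10>2 R:10>2 S:7>5)
P1 drop D (C beats it: P:11>4 Q:10>6 R:10>2 S:7>0)
P2 drop Q (P beats it: C:10>7 E:10>2)
P2 drop S (P beats it: C:10>3 E:10>5)
P1→{C,E} P2→{P,R}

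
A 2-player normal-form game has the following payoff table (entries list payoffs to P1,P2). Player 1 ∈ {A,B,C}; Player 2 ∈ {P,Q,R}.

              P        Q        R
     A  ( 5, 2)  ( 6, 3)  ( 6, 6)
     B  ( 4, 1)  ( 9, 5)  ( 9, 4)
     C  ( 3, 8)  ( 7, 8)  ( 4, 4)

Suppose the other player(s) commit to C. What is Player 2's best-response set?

u_2(P vs C) = 8
u_2(Q vs C) = 8
u_2(R vs C) = 4
max payoff 8 at {P,Q}

argmax u_2 = {P,Q}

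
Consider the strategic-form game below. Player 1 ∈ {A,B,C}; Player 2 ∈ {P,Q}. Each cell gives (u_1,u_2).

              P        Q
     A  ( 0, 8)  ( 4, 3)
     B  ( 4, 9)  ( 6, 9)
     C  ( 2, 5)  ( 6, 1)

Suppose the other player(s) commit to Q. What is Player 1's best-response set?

u_1(A vs Q) = 4
u_1(B vs Q) = 6
u_1(C vs Q) = 6
max payoff 6 at {B,C}

BR_1 = {B,C}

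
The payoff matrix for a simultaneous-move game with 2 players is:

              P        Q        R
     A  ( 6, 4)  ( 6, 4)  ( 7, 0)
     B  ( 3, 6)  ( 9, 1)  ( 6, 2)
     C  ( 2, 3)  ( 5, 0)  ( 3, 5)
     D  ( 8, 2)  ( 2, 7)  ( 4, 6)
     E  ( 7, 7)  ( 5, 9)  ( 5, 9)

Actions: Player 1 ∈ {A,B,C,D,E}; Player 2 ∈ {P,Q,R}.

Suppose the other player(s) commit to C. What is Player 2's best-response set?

argmax u_2 = {R}

u_2(P vs C) = 3
u_2(Q vs C) = 0
u_2(R vs C) = 5
max payoff 5 at {R}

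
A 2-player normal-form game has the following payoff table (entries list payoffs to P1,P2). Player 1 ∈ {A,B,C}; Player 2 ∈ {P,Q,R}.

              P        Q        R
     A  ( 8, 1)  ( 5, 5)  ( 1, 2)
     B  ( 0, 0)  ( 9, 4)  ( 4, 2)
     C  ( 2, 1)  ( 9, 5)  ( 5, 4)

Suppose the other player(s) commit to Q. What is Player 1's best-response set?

u_1(A vs Q) = 5
u_1(B vs Q) = 9
u_1(C vs Q) = 9
max payoff 9 at {B,C}

argmax u_1 = {B,C}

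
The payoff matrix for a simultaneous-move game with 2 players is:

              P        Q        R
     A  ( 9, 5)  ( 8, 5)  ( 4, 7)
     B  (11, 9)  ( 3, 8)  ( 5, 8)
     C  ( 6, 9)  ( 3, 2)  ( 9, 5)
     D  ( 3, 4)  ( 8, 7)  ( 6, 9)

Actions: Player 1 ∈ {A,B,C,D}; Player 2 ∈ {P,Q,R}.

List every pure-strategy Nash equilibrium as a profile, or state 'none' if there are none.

NE set: (B,P)

(A,P): not NE [P1→B gives 11>9; P2→R gives 7>5]
(A,Q): not NE [P2→R gives 7>5]
(A,R): not NE [P1→C gives 9>4]
(B,P): NE
(B,Q): not NE [P1→D gives 8>3; P2→P gives 9>8]
(B,R): not NE [P1→C gives 9>5; P2→P gives 9>8]
(C,P): not NE [P1→B gives 11>6]
(C,Q): not NE [P1→D gives 8>3; P2→P gives 9>2]
(C,R): not NE [P2→P gives 9>5]
(D,P): not NE [P1→B gives 11>3; P2→R gives 9>4]
(D,Q): not NE [P2→R gives 9>7]
(D,R): not NE [P1→C gives 9>6]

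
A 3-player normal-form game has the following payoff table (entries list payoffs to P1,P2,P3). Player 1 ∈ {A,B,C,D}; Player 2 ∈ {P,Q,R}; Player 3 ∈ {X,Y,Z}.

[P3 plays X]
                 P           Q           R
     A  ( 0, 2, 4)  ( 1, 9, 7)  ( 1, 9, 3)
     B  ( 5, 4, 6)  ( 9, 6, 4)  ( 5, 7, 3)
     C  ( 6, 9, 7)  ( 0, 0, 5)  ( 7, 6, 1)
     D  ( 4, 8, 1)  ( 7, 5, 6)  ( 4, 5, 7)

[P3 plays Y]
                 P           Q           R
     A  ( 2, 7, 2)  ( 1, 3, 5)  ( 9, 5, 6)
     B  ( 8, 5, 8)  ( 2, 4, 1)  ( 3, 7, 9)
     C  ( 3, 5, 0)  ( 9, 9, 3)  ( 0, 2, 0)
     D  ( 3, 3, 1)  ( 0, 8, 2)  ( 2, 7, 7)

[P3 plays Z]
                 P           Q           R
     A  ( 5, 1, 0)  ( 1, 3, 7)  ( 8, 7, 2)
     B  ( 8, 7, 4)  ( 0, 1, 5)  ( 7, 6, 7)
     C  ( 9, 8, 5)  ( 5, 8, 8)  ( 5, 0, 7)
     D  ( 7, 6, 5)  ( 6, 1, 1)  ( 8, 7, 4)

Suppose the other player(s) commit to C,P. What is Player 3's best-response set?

P3 best: {X}

u_3(X vs C,P) = 7
u_3(Y vs C,P) = 0
u_3(Z vs C,P) = 5
max payoff 7 at {X}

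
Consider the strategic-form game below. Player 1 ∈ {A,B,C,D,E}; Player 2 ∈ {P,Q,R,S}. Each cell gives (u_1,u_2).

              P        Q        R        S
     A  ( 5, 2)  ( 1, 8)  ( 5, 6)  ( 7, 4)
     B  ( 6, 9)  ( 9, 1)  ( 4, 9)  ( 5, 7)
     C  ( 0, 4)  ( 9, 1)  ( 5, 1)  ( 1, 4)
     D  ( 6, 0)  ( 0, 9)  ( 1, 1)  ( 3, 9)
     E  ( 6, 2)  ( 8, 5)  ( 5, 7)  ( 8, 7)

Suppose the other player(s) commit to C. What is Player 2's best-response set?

P2 best: {P,S}

u_2(P vs C) = 4
u_2(Q vs C) = 1
u_2(R vs C) = 1
u_2(S vs C) = 4
max payoff 4 at {P,S}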